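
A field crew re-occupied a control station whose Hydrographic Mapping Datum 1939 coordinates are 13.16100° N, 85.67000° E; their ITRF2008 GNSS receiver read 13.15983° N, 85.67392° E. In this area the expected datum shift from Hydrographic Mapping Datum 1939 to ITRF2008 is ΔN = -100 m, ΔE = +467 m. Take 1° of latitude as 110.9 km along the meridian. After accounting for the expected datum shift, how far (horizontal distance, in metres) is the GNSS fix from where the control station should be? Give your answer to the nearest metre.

53 m

Observed coordinate differences: Δφ = -0.00117°, Δλ = +0.00392°.
Converting to metres (1° lat = 110900 m, cos φ = 0.973734): observed ΔN = -129.8 m, observed ΔE = 423.3 m.
Subtracting the expected shift leaves a residual of -129.8 − (-100) = -29.8 m north and 423.3 − (467) = -43.7 m east.
Residual distance = √((-29.8)² + (-43.7)²) = 52.9 m.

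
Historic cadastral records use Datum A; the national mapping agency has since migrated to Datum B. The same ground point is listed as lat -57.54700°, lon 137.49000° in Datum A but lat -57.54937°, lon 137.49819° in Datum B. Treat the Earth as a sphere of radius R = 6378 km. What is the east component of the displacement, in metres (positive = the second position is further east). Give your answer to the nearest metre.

Δφ = -57.54937° − -57.54700° = -0.00237°; Δλ = 137.49819° − 137.49000° = +0.00819°.
1° along a meridian = πR/180 = 111317 m.
ΔN = Δφ × 111317 = -263.8 m; ΔE = Δλ × 111317 × cos(-57.54700°) = +0.00819 × 111317 × 0.536608 = 489.2 m.

ΔE = 489 m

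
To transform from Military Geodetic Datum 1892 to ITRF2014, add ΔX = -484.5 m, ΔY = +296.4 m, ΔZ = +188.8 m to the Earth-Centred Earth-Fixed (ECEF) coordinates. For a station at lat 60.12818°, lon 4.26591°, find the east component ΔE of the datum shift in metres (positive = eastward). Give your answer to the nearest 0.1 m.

ΔE = 331.6 m

The local east axis at (φ, λ) is (−sin λ, cos λ, 0), so ΔE = −sin(4.26591°)·(-484.5) + cos(4.26591°)·296.4 = 331.62 m.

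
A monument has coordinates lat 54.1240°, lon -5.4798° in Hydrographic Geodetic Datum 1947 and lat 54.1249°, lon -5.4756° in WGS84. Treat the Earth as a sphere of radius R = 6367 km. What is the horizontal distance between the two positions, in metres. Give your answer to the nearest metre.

291 m

Δφ = 54.1249° − 54.1240° = +0.0009°; Δλ = -5.4756° − -5.4798° = +0.0042°.
1° along a meridian = πR/180 = 111125 m.
ΔN = Δφ × 111125 = 100.0 m; ΔE = Δλ × 111125 × cos(54.1240°) = +0.0042 × 111125 × 0.586033 = 273.5 m.
Distance = √(ΔE² + ΔN²) = √(273.5² + 100.0²) = 291.2 m.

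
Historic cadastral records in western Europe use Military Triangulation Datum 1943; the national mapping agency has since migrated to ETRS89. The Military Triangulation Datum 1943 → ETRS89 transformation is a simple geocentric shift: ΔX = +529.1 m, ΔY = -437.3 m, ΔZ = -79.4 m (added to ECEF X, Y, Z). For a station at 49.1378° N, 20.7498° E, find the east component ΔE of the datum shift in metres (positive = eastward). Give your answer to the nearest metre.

At φ = 49.1378°, λ = 20.7498°: sin φ = 0.756285, cos φ = 0.654242, sin λ = 0.354288, cos λ = 0.935136.
ΔE = −sin λ·ΔX + cos λ·ΔY = −(0.354288)·(529.1) + (0.935136)·(-437.3) = -596.39 m.

ΔE = -596 m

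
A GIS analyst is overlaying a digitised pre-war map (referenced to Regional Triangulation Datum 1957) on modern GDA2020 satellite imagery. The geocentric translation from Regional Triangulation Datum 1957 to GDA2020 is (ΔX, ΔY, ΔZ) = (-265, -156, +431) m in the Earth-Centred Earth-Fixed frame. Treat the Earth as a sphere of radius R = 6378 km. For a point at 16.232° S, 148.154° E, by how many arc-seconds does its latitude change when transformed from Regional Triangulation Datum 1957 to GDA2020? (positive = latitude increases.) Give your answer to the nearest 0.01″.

Δφ = 14.67″

sin φ = -0.279527, cos φ = 0.960138, sin λ = 0.527638, cos λ = -0.849469.
North component: ΔN = −sin φ cos λ·ΔX − sin φ sin λ·ΔY + cos φ·ΔZ = −(-0.279527)(-0.849469)(-265) − (-0.279527)(0.527638)(-156) + (0.960138)(431) = 453.74 m.
1° of latitude spans πR/180 = 111317 m, so Δφ = 453.74 / 111317 × 3600 = 14.674″.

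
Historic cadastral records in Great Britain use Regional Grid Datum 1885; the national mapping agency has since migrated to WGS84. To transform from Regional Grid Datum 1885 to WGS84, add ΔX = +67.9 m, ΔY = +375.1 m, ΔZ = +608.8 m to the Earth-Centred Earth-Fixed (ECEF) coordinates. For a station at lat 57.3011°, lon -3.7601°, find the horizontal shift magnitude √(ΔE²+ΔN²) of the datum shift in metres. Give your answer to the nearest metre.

479 m

The local east axis at (φ, λ) is (−sin λ, cos λ, 0), so ΔE = −sin(-3.7601°)·67.9 + cos(-3.7601°)·375.1 = 378.75 m.
The local north axis is (−sin φ cos λ, −sin φ sin λ, cos φ), giving ΔN = -57.016 + 20.700 + 328.888 = 292.57 m.
Horizontal magnitude = √(ΔE² + ΔN²) = √(378.75² + 292.57²) = 478.59 m.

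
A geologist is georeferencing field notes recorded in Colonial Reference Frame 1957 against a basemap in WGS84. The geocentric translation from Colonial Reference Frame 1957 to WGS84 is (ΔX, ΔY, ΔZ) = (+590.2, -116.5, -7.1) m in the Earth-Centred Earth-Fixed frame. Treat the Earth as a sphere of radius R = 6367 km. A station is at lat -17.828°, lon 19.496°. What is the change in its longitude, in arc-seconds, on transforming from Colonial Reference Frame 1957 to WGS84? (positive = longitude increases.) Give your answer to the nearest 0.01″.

sin φ = -0.306161, cos φ = 0.951980, sin λ = 0.333741, cos λ = 0.942665.
East component: ΔE = −sin λ·ΔX + cos λ·ΔY = −(0.333741)(590.2) + (0.942665)(-116.5) = -306.79 m.
1° of latitude spans πR/180 = 111125 m; at latitude φ, 1° of longitude spans that × cos φ = 105788.9 m, so Δλ = -306.79 / 105788.9 × 3600 = -10.440″.

Δλ = -10.44″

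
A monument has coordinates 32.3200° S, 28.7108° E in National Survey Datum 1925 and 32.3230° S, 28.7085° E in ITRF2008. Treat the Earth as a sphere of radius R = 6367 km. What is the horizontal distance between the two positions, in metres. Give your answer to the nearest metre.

397 m

Δφ = -32.3230° − -32.3200° = -0.0030°; Δλ = 28.7085° − 28.7108° = -0.0023°.
1° along a meridian = πR/180 = 111125 m.
ΔN = Δφ × 111125 = -333.4 m; ΔE = Δλ × 111125 × cos(-32.3200°) = -0.0023 × 111125 × 0.845075 = -216.0 m.
Distance = √(ΔE² + ΔN²) = √((-216.0)² + (-333.4)²) = 397.2 m.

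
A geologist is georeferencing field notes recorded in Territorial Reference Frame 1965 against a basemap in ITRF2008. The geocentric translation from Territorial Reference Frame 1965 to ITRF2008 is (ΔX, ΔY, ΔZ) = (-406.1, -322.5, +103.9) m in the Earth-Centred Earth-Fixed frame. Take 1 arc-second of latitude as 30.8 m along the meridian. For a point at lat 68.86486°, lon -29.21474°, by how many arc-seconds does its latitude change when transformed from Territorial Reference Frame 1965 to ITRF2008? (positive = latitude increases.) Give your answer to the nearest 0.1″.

Δφ = 7.2″

sin φ = 0.932733, cos φ = 0.360569, sin λ = -0.488084, cos λ = 0.872797.
North component: ΔN = −sin φ cos λ·ΔX − sin φ sin λ·ΔY + cos φ·ΔZ = −(0.932733)(0.872797)(-406.1) − (0.932733)(-0.488084)(-322.5) + (0.360569)(103.9) = 221.24 m.
1° of latitude spans 3600 × 30.80 = 110880 m, so Δφ = 221.24 / 110880 × 3600 = 7.183″.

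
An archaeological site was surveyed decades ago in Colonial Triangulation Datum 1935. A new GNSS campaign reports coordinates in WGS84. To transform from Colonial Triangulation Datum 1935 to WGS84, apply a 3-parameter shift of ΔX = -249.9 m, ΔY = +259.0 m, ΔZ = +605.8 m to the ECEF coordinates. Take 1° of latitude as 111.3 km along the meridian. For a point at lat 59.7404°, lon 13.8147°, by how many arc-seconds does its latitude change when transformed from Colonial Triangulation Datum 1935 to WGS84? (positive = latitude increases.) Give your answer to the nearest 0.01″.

sin φ = 0.863751, cos φ = 0.503919, sin λ = 0.238783, cos λ = 0.971073.
North component: ΔN = −sin φ cos λ·ΔX − sin φ sin λ·ΔY + cos φ·ΔZ = −(0.863751)(0.971073)(-249.9) − (0.863751)(0.238783)(259.0) + (0.503919)(605.8) = 461.46 m.
1° of latitude spans 111300 m, so Δφ = 461.46 / 111300 × 3600 = 14.926″.

Δφ = 14.93″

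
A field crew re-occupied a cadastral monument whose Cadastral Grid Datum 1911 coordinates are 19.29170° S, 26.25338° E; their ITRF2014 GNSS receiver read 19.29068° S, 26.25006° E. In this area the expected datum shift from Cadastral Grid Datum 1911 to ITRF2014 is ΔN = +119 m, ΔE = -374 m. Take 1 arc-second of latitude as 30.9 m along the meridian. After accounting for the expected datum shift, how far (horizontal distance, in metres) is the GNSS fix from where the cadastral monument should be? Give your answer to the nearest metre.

Observed coordinate differences: Δφ = +0.00102°, Δλ = -0.00332°.
Converting to metres (1° lat = 111240 m, cos φ = 0.943849): observed ΔN = 113.5 m, observed ΔE = -348.6 m.
Subtracting the expected shift leaves a residual of 113.5 − (119) = -5.5 m north and -348.6 − (-374) = 25.4 m east.
Residual distance = √((-5.5)² + 25.4²) = 26.0 m.

26 m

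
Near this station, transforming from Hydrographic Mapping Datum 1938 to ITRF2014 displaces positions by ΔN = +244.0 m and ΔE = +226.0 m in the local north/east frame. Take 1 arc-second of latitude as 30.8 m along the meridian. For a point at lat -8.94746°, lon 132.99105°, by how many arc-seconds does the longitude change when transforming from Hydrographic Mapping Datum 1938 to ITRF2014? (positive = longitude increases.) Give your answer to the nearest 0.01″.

Δλ = 7.43″

At latitude -8.94746°, cos φ = 0.987831.
1″ of longitude at this latitude = 30.80 × cos φ = 30.4252 m, so Δλ = 226.0 / 30.4252 = 7.428″.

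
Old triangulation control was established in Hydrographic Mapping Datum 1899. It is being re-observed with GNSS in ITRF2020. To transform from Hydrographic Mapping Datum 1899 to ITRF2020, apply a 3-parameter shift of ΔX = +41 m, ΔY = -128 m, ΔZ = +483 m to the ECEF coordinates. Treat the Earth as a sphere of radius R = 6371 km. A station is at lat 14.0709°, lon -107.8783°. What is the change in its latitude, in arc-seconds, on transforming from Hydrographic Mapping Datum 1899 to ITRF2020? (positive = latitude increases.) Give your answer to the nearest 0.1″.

sin φ = 0.243122, cos φ = 0.969996, sin λ = -0.951711, cos λ = -0.306996.
North component: ΔN = −sin φ cos λ·ΔX − sin φ sin λ·ΔY + cos φ·ΔZ = −(0.243122)(-0.306996)(41) − (0.243122)(-0.951711)(-128) + (0.969996)(483) = 441.95 m.
1° of latitude spans πR/180 = 111195 m, so Δφ = 441.95 / 111195 × 3600 = 14.308″.

Δφ = 14.3″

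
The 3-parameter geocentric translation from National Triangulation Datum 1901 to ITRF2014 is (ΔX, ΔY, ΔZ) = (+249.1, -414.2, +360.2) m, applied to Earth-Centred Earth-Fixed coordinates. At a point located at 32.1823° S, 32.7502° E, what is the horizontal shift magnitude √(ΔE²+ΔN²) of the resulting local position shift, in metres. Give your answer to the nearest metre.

567 m

The local east axis at (φ, λ) is (−sin λ, cos λ, 0), so ΔE = −sin(32.7502°)·249.1 + cos(32.7502°)·(-414.2) = -483.12 m.
The local north axis is (−sin φ cos λ, −sin φ sin λ, cos φ), giving ΔN = 111.584 − 119.345 + 304.858 = 297.10 m.
Horizontal magnitude = √(ΔE² + ΔN²) = √((-483.12)² + 297.10²) = 567.16 m.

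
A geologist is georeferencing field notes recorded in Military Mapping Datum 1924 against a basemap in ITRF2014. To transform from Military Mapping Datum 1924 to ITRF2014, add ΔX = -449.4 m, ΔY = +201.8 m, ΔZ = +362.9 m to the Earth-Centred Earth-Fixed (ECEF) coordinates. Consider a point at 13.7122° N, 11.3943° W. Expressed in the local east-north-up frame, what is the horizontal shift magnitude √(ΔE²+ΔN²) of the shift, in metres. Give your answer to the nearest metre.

The local east axis at (φ, λ) is (−sin λ, cos λ, 0), so ΔE = −sin(-11.3943°)·(-449.4) + cos(-11.3943°)·201.8 = 109.04 m.
The local north axis is (−sin φ cos λ, −sin φ sin λ, cos φ), giving ΔN = 104.428 + 9.450 + 352.557 = 466.44 m.
Horizontal magnitude = √(ΔE² + ΔN²) = √(109.04² + 466.44²) = 479.01 m.

479 m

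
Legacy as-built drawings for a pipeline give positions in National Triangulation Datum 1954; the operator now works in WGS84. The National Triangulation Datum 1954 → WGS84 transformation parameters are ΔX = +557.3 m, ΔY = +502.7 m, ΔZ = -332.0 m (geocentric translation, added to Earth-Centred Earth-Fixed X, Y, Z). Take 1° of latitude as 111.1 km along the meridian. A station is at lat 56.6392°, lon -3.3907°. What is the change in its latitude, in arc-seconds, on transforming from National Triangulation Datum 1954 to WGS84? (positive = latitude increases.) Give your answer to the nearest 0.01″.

Δφ = -20.17″

sin φ = 0.835224, cos φ = 0.549909, sin λ = -0.059144, cos λ = 0.998249.
North component: ΔN = −sin φ cos λ·ΔX − sin φ sin λ·ΔY + cos φ·ΔZ = −(0.835224)(0.998249)(557.3) − (0.835224)(-0.059144)(502.7) + (0.549909)(-332.0) = -622.39 m.
1° of latitude spans 111100 m, so Δφ = -622.39 / 111100 × 3600 = -20.168″.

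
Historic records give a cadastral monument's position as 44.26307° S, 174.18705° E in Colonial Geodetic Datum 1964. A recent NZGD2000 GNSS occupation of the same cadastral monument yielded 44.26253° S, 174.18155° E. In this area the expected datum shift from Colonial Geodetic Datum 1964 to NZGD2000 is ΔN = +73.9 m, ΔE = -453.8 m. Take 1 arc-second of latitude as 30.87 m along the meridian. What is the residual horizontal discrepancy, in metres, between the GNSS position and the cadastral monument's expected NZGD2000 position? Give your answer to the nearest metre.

21 m

Observed coordinate differences: Δφ = +0.00054°, Δλ = -0.00550°.
Converting to metres (1° lat = 111132 m, cos φ = 0.716143): observed ΔN = 60.0 m, observed ΔE = -437.7 m.
Subtracting the expected shift leaves a residual of 60.0 − (73.9) = -13.9 m north and -437.7 − (-453.8) = 16.1 m east.
Residual distance = √((-13.9)² + 16.1²) = 21.2 m.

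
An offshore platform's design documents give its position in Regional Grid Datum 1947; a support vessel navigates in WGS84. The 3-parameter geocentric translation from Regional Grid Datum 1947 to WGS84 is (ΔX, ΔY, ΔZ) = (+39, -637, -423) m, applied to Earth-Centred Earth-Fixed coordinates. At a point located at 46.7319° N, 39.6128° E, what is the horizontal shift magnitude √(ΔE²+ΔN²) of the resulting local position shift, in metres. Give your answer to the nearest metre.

The local east axis at (φ, λ) is (−sin λ, cos λ, 0), so ΔE = −sin(39.6128°)·39 + cos(39.6128°)·(-637) = -515.59 m.
The local north axis is (−sin φ cos λ, −sin φ sin λ, cos φ), giving ΔN = -21.877 + 295.739 − 289.930 = -16.07 m.
Horizontal magnitude = √(ΔE² + ΔN²) = √((-515.59)² + (-16.07)²) = 515.84 m.

516 m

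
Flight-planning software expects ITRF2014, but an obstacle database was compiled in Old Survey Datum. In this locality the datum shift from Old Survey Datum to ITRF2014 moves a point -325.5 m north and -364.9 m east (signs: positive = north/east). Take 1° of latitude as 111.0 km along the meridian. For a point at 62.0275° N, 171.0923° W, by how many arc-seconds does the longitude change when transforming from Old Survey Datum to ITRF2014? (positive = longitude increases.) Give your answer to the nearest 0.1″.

Δλ = -25.2″

At latitude 62.0275°, cos φ = 0.469048.
1° of longitude at this latitude = 111.0 × cos φ = 52.06 km, so Δλ = -364.9 / 52064.3 = -0.0070086° = -25.231″.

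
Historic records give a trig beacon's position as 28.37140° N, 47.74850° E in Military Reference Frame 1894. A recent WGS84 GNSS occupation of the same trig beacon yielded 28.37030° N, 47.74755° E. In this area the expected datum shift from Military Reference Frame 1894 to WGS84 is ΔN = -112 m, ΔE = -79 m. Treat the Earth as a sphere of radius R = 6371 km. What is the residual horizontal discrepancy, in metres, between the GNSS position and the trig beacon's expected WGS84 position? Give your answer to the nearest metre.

Observed coordinate differences: Δφ = -0.00110°, Δλ = -0.00095°.
Converting to metres (1° lat = 111195 m, cos φ = 0.879886): observed ΔN = -122.3 m, observed ΔE = -92.9 m.
Subtracting the expected shift leaves a residual of -122.3 − (-112) = -10.3 m north and -92.9 − (-79) = -13.9 m east.
Residual distance = √((-10.3)² + (-13.9)²) = 17.3 m.

17 m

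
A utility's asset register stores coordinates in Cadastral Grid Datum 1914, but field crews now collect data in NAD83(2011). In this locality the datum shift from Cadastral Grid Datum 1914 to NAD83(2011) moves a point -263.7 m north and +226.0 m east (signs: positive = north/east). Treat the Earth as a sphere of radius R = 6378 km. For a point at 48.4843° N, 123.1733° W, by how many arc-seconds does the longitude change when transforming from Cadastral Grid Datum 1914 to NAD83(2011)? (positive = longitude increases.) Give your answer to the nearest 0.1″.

At latitude 48.4843°, cos φ = 0.662825.
One radian of longitude at latitude φ spans R cos φ, so Δλ = ΔE / (R cos φ) = 226.0 / (6378000 × 0.662825) = 5.3459e-05 rad = 11.027″.

Δλ = 11.0″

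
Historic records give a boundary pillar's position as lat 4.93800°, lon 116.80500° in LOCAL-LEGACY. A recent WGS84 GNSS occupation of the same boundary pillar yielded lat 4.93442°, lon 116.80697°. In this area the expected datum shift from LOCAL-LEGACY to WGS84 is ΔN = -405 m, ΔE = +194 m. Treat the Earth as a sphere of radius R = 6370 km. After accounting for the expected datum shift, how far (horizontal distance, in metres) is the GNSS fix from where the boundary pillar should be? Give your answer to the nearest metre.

25 m

Observed coordinate differences: Δφ = -0.00358°, Δλ = +0.00197°.
Converting to metres (1° lat = 111177 m, cos φ = 0.996288): observed ΔN = -398.0 m, observed ΔE = 218.2 m.
Subtracting the expected shift leaves a residual of -398.0 − (-405) = 7.0 m north and 218.2 − (194) = 24.2 m east.
Residual distance = √(7.0² + 24.2²) = 25.2 m.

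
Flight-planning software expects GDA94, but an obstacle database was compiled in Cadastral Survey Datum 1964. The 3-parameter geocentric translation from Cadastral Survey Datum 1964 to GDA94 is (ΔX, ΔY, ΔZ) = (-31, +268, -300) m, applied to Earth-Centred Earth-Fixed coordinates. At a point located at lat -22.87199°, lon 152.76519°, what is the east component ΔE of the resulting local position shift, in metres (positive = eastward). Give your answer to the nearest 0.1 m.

ΔE = -224.1 m

At φ = -22.87199°, λ = 152.76519°: sin φ = -0.388674, cos φ = 0.921376, sin λ = 0.457638, cos λ = -0.889138.
ΔE = −sin λ·ΔX + cos λ·ΔY = −(0.457638)·(-31) + (-0.889138)·(268) = -224.10 m.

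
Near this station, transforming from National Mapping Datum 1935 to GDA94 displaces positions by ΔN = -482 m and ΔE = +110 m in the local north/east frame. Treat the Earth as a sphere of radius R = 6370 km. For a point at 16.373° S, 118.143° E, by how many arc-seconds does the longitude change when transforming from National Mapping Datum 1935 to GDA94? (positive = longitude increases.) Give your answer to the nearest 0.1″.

At latitude -16.373°, cos φ = 0.959447.
One radian of longitude at latitude φ spans R cos φ, so Δλ = ΔE / (R cos φ) = 110.0 / (6370000 × 0.959447) = 1.7998e-05 rad = 3.712″.

Δλ = 3.7″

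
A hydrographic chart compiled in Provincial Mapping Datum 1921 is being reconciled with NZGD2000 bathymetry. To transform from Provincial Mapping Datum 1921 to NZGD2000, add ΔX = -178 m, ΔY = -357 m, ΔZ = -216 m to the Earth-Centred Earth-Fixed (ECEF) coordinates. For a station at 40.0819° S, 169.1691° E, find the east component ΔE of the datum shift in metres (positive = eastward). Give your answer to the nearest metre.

ΔE = 384 m

The local east axis at (φ, λ) is (−sin λ, cos λ, 0), so ΔE = −sin(169.1691°)·(-178) + cos(169.1691°)·(-357) = 384.09 m.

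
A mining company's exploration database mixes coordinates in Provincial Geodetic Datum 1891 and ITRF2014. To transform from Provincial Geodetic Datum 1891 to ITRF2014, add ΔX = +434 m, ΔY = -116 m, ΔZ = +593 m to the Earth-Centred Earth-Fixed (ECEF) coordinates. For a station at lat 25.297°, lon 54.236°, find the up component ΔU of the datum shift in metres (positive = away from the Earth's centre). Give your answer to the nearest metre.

ΔU = 398 m

The local up (radial) axis is (cos φ cos λ, cos φ sin λ, sin φ), giving ΔU = 229.327 − 85.100 + 253.395 = 397.62 m.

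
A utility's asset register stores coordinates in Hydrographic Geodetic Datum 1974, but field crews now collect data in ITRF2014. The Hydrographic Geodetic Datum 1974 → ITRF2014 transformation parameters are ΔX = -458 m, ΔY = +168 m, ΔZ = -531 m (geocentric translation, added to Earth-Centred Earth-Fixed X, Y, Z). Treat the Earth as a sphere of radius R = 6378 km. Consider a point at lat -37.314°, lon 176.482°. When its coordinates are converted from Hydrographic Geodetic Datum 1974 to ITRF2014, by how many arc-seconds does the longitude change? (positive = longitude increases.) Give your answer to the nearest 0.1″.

sin φ = -0.606183, cos φ = 0.795325, sin λ = 0.061362, cos λ = -0.998116.
East component: ΔE = −sin λ·ΔX + cos λ·ΔY = −(0.061362)(-458) + (-0.998116)(168) = -139.58 m.
1° of latitude spans πR/180 = 111317 m; at latitude φ, 1° of longitude spans that × cos φ = 88533.3 m, so Δλ = -139.58 / 88533.3 × 3600 = -5.676″.

Δλ = -5.7″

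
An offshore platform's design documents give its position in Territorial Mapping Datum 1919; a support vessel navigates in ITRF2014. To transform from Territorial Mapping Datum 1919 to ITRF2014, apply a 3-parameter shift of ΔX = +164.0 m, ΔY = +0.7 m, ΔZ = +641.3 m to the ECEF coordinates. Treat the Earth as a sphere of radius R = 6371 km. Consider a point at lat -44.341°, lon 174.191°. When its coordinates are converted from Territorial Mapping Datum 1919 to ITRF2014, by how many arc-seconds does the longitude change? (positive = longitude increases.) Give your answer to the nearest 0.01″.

sin φ = -0.698927, cos φ = 0.715193, sin λ = 0.101213, cos λ = -0.994865.
East component: ΔE = −sin λ·ΔX + cos λ·ΔY = −(0.101213)(164.0) + (-0.994865)(0.7) = -17.30 m.
1° of latitude spans πR/180 = 111195 m; at latitude φ, 1° of longitude spans that × cos φ = 79525.8 m, so Δλ = -17.30 / 79525.8 × 3600 = -0.783″.

Δλ = -0.78″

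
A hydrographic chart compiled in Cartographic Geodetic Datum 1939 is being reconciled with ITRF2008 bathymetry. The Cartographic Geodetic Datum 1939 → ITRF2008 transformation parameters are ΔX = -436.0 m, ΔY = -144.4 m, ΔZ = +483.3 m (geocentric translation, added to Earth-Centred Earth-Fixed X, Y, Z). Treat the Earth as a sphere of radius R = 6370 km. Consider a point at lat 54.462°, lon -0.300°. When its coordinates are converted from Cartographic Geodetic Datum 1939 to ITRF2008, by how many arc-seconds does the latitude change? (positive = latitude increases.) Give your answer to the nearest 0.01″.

sin φ = 0.813730, cos φ = 0.581243, sin λ = -0.005236, cos λ = 0.999986.
North component: ΔN = −sin φ cos λ·ΔX − sin φ sin λ·ΔY + cos φ·ΔZ = −(0.813730)(0.999986)(-436.0) − (0.813730)(-0.005236)(-144.4) + (0.581243)(483.3) = 635.08 m.
1° of latitude spans πR/180 = 111177 m, so Δφ = 635.08 / 111177 × 3600 = 20.564″.

Δφ = 20.56″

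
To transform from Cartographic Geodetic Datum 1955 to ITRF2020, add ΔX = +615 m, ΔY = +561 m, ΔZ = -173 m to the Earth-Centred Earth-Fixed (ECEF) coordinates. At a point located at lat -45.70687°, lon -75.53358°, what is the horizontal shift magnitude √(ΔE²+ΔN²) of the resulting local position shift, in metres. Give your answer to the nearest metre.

837 m

The local east axis at (φ, λ) is (−sin λ, cos λ, 0), so ΔE = −sin(-75.53358°)·615 + cos(-75.53358°)·561 = 735.65 m.
The local north axis is (−sin φ cos λ, −sin φ sin λ, cos φ), giving ΔN = 109.968 − 388.819 − 120.811 = -399.66 m.
Horizontal magnitude = √(ΔE² + ΔN²) = √(735.65² + (-399.66)²) = 837.20 m.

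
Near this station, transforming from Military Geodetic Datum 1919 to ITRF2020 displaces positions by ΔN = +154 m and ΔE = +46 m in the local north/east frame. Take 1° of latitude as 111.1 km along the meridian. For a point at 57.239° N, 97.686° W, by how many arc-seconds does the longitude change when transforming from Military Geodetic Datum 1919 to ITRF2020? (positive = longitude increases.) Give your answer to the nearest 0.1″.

Δλ = 2.8″

At latitude 57.239°, cos φ = 0.541136.
1° of longitude at this latitude = 111.1 × cos φ = 60.12 km, so Δλ = 46.0 / 60120.2 = 0.0007651° = 2.754″.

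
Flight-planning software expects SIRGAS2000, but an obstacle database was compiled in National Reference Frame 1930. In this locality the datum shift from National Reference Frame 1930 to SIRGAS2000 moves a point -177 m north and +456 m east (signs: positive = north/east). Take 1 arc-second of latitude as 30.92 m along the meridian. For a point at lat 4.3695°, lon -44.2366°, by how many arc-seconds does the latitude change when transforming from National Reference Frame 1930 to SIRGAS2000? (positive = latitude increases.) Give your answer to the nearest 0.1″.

1″ of latitude = 30.92 m, so Δφ = -177.0 / 30.92 = -5.724″.

Δφ = -5.7″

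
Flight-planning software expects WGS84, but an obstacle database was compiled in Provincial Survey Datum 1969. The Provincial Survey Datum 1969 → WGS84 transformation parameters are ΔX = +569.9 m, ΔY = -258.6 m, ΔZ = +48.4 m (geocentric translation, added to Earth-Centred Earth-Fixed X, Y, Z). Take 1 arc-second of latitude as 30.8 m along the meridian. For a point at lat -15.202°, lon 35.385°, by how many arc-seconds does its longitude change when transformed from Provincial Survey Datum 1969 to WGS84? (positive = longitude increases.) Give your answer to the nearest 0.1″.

sin φ = -0.262223, cos φ = 0.965007, sin λ = 0.579068, cos λ = 0.815279.
East component: ΔE = −sin λ·ΔX + cos λ·ΔY = −(0.579068)(569.9) + (0.815279)(-258.6) = -540.84 m.
1° of latitude spans 3600 × 30.80 = 110880 m; at latitude φ, 1° of longitude spans that × cos φ = 107000.0 m, so Δλ = -540.84 / 107000.0 × 3600 = -18.197″.

Δλ = -18.2″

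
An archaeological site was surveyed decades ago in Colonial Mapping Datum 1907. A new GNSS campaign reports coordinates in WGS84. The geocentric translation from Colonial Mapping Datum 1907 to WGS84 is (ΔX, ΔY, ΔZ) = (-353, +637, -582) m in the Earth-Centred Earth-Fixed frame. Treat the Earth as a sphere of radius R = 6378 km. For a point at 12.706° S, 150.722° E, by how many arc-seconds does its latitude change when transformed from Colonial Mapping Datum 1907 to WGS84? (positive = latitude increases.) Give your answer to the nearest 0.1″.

Δφ = -14.0″

sin φ = -0.219948, cos φ = 0.975512, sin λ = 0.489048, cos λ = -0.872257.
North component: ΔN = −sin φ cos λ·ΔX − sin φ sin λ·ΔY + cos φ·ΔZ = −(-0.219948)(-0.872257)(-353) − (-0.219948)(0.489048)(637) + (0.975512)(-582) = -431.51 m.
1° of latitude spans πR/180 = 111317 m, so Δφ = -431.51 / 111317 × 3600 = -13.955″.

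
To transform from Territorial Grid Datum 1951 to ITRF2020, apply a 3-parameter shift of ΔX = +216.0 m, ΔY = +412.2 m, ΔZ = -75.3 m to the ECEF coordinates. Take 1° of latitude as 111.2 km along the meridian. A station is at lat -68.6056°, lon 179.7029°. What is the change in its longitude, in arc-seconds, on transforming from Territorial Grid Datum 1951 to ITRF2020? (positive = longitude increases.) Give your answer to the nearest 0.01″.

sin φ = -0.931091, cos φ = 0.364786, sin λ = 0.005185, cos λ = -0.999987.
East component: ΔE = −sin λ·ΔX + cos λ·ΔY = −(0.005185)(216.0) + (-0.999987)(412.2) = -413.31 m.
1° of latitude spans 111200 m; at latitude φ, 1° of longitude spans that × cos φ = 40564.2 m, so Δλ = -413.31 / 40564.2 × 3600 = -36.681″.

Δλ = -36.68″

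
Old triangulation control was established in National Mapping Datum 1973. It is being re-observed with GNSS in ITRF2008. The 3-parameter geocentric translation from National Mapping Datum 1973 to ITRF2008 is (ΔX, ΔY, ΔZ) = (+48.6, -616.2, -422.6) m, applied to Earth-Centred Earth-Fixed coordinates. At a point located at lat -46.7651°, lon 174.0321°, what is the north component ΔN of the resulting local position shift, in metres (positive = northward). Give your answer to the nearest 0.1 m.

ΔN = -371.4 m

At φ = -46.7651°, λ = 174.0321°: sin φ = -0.728552, cos φ = 0.684991, sin λ = 0.103971, cos λ = -0.994580.
ΔN = −sin φ cos λ·ΔX − sin φ sin λ·ΔY + cos φ·ΔZ = −(-0.728552)(-0.994580)(48.6) − (-0.728552)(0.103971)(-616.2) + (0.684991)(-422.6) = -371.37 m.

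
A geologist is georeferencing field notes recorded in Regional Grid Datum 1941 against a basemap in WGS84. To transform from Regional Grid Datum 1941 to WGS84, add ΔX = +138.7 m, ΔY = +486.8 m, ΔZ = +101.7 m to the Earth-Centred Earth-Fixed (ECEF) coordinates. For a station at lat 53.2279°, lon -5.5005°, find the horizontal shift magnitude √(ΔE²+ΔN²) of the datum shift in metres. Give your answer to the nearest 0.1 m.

At φ = 53.2279°, λ = -5.5005°: sin φ = 0.801023, cos φ = 0.598634, sin λ = -0.095854, cos λ = 0.995395.
ΔE = −sin λ·ΔX + cos λ·ΔY = −(-0.095854)·(138.7) + (0.995395)·(486.8) = 497.85 m.
ΔN = −sin φ cos λ·ΔX − sin φ sin λ·ΔY + cos φ·ΔZ = −(0.801023)(0.995395)(138.7) − (0.801023)(-0.095854)(486.8) + (0.598634)(101.7) = -12.33 m.
Horizontal magnitude = √(ΔE² + ΔN²) = √(497.85² + (-12.33)²) = 498.01 m.

498.0 m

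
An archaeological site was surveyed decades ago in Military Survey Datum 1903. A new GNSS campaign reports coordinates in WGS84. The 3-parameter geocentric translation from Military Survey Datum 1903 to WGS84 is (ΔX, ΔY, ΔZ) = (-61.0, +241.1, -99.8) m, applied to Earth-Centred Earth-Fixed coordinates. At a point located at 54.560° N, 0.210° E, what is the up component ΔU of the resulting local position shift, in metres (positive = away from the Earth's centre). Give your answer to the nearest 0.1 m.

The local up (radial) axis is (cos φ cos λ, cos φ sin λ, sin φ), giving ΔU = -35.371 + 0.512 − 81.309 = -116.17 m.

ΔU = -116.2 m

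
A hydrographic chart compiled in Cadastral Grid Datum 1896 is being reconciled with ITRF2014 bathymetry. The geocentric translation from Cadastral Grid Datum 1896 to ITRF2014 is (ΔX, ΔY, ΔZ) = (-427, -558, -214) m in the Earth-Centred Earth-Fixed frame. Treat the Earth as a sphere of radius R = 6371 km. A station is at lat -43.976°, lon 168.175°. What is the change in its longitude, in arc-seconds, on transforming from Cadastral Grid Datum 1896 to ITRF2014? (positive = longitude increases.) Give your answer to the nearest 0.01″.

sin φ = -0.694357, cos φ = 0.719631, sin λ = 0.204923, cos λ = -0.978778.
East component: ΔE = −sin λ·ΔX + cos λ·ΔY = −(0.204923)(-427) + (-0.978778)(-558) = 633.66 m.
1° of latitude spans πR/180 = 111195 m; at latitude φ, 1° of longitude spans that × cos φ = 80019.3 m, so Δλ = 633.66 / 80019.3 × 3600 = 28.508″.

Δλ = 28.51″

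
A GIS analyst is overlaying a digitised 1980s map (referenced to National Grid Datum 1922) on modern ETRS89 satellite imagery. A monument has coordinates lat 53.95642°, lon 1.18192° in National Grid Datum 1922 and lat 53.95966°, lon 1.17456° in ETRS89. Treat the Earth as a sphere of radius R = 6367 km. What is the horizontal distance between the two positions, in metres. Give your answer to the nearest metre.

601 m

Δφ = 53.95966° − 53.95642° = +0.00324°; Δλ = 1.17456° − 1.18192° = -0.00736°.
1° along a meridian = πR/180 = 111125 m.
ΔN = Δφ × 111125 = 360.0 m; ΔE = Δλ × 111125 × cos(53.95642°) = -0.00736 × 111125 × 0.588400 = -481.2 m.
Distance = √(ΔE² + ΔN²) = √((-481.2)² + 360.0²) = 601.0 m.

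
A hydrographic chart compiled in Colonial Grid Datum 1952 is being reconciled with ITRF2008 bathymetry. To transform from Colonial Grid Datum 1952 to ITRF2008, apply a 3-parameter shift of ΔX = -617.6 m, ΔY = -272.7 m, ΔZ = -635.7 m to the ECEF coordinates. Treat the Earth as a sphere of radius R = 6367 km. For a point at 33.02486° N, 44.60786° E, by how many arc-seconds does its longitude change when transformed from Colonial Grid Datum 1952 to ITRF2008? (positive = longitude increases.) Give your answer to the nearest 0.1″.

Δλ = 9.3″

sin φ = 0.545003, cos φ = 0.838434, sin λ = 0.702251, cos λ = 0.711930.
East component: ΔE = −sin λ·ΔX + cos λ·ΔY = −(0.702251)(-617.6) + (0.711930)(-272.7) = 239.57 m.
1° of latitude spans πR/180 = 111125 m; at latitude φ, 1° of longitude spans that × cos φ = 93171.1 m, so Δλ = 239.57 / 93171.1 × 3600 = 9.257″.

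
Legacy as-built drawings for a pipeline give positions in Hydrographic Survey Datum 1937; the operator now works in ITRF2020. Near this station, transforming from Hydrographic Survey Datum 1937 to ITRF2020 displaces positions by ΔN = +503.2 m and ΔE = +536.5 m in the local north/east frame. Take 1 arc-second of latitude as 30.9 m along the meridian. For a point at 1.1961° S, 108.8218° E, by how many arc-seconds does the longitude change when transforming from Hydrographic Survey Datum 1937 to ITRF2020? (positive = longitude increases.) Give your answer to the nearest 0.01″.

Δλ = 17.37″

At latitude -1.1961°, cos φ = 0.999782.
1″ of longitude at this latitude = 30.90 × cos φ = 30.8933 m, so Δλ = 536.5 / 30.8933 = 17.366″.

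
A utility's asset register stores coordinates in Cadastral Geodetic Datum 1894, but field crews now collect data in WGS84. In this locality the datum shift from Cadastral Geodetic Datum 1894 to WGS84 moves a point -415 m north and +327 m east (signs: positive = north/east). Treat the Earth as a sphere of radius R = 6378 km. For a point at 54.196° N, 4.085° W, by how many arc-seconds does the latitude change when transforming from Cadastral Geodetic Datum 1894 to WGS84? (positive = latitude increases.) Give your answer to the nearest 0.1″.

Δφ = -13.4″

On a sphere of radius R, 1 rad of latitude = R, so Δφ = ΔN / R = -415.0 / 6378000 = -6.5067e-05 rad = -13.421″.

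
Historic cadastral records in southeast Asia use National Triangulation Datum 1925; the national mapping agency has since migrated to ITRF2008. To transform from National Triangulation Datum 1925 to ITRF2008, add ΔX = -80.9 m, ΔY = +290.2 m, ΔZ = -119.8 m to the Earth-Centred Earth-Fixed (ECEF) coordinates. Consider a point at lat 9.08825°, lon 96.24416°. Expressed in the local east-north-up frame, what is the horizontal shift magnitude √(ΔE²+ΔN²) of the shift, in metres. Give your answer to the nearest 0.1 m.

172.3 m

At φ = 9.08825°, λ = 96.24416°: sin φ = 0.157956, cos φ = 0.987446, sin λ = 0.994067, cos λ = -0.108766.
ΔE = −sin λ·ΔX + cos λ·ΔY = −(0.994067)·(-80.9) + (-0.108766)·(290.2) = 48.86 m.
ΔN = −sin φ cos λ·ΔX − sin φ sin λ·ΔY + cos φ·ΔZ = −(0.157956)(-0.108766)(-80.9) − (0.157956)(0.994067)(290.2) + (0.987446)(-119.8) = -165.25 m.
Horizontal magnitude = √(ΔE² + ΔN²) = √(48.86² + (-165.25)²) = 172.32 m.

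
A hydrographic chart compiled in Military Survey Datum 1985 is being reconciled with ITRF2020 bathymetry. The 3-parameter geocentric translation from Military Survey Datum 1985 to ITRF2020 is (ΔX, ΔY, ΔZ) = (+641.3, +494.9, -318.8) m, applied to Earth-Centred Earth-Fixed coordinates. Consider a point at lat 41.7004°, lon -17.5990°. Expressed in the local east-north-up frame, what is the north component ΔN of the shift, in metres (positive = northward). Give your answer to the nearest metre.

ΔN = -545 m

At φ = 41.7004°, λ = -17.5990°: sin φ = 0.665236, cos φ = 0.746634, sin λ = -0.302353, cos λ = 0.953196.
ΔN = −sin φ cos λ·ΔX − sin φ sin λ·ΔY + cos φ·ΔZ = −(0.665236)(0.953196)(641.3) − (0.665236)(-0.302353)(494.9) + (0.746634)(-318.8) = -545.13 m.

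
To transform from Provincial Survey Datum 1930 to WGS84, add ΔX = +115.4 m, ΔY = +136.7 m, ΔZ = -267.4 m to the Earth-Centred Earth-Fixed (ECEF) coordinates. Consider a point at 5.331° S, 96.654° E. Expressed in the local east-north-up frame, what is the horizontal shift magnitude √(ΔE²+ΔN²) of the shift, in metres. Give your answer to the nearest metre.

286 m

The local east axis at (φ, λ) is (−sin λ, cos λ, 0), so ΔE = −sin(96.654°)·115.4 + cos(96.654°)·136.7 = -130.46 m.
The local north axis is (−sin φ cos λ, −sin φ sin λ, cos φ), giving ΔN = -1.242 + 12.615 − 266.243 = -254.87 m.
Horizontal magnitude = √(ΔE² + ΔN²) = √((-130.46)² + (-254.87)²) = 286.32 m.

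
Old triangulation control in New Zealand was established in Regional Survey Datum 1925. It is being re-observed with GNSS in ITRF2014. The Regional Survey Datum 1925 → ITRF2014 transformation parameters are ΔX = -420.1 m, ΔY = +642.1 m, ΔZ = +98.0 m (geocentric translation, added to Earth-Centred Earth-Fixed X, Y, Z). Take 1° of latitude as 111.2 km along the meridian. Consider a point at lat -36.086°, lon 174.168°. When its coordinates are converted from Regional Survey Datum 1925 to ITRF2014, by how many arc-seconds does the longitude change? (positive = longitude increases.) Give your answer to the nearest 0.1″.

sin φ = -0.588999, cos φ = 0.808134, sin λ = 0.101612, cos λ = -0.994824.
East component: ΔE = −sin λ·ΔX + cos λ·ΔY = −(0.101612)(-420.1) + (-0.994824)(642.1) = -596.09 m.
1° of latitude spans 111200 m; at latitude φ, 1° of longitude spans that × cos φ = 89864.5 m, so Δλ = -596.09 / 89864.5 × 3600 = -23.880″.

Δλ = -23.9″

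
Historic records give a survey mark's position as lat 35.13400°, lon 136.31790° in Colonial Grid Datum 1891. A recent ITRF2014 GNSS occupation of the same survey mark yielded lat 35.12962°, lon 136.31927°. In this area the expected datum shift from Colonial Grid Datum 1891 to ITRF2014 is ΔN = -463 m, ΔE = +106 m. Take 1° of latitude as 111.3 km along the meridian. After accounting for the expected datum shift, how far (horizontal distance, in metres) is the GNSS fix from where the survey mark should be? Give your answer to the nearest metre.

31 m

Observed coordinate differences: Δφ = -0.00438°, Δλ = +0.00137°.
Converting to metres (1° lat = 111300 m, cos φ = 0.817808): observed ΔN = -487.5 m, observed ΔE = 124.7 m.
Subtracting the expected shift leaves a residual of -487.5 − (-463) = -24.5 m north and 124.7 − (106) = 18.7 m east.
Residual distance = √((-24.5)² + 18.7²) = 30.8 m.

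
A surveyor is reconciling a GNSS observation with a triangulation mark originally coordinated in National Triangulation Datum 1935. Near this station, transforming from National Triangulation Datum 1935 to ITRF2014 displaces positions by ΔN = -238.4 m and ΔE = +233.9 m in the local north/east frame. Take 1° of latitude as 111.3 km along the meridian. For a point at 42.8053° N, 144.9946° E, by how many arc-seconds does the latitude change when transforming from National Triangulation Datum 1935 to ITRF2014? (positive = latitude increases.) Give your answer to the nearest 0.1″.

Δφ = -7.7″

1° of latitude = 111.3 km, so Δφ = -238.4 / 111300 = -0.0021420° = -7.711″.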